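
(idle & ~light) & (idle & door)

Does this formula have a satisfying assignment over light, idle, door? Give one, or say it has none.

light=F, idle=T, door=T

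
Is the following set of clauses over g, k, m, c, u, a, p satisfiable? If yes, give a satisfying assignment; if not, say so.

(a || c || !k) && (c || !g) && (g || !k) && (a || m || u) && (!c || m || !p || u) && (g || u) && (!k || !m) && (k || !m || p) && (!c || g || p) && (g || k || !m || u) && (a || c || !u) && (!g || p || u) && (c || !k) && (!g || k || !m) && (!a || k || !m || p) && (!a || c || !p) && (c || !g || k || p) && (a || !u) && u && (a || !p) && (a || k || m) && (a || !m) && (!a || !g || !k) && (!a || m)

g=F, k=F, m=T, c=T, u=T, a=T, p=T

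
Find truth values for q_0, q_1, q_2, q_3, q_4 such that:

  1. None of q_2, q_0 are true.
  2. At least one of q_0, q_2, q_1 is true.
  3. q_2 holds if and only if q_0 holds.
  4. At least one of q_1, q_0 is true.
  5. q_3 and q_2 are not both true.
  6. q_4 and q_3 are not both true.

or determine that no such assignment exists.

q_0 = False; q_1 = True; q_2 = False; q_3 = False; q_4 = True

  (1) {q_2, q_0}: 0 true — none ✓
  (2) {q_0, q_2, q_1}: 1 true — at least one ✓
  (3) q_2=F, q_0=F — same ✓
  (4) {q_1, q_0}: 1 true — at least one ✓
  (5) q_3=F, q_2=F — not both ✓
  (6) q_4=T, q_3=F — not both ✓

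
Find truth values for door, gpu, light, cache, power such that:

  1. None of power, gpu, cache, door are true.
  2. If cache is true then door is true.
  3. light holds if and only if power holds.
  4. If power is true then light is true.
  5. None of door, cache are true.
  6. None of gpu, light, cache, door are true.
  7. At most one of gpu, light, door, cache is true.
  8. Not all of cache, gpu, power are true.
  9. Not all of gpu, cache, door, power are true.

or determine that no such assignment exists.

door = False, gpu = False, light = False, cache = False, power = False

  (1) {power, gpu, cache, door}: 0 true — none ✓
  (2) cache=F ⇒ door: vacuous ✓
  (3) light=F, power=F — same ✓
  (4) power=F ⇒ light: vacuous ✓
  (5) {door, cache}: 0 true — none ✓
  (6) {gpu, light, cache, door}: 0 true — none ✓
  (7) {gpu, light, door, cache}: 0 true — at most one ✓
  (8) {cache, gpu, power}: 0/3 true — not all ✓
  (9) {gpu, cache, door, power}: 0/4 true — not all ✓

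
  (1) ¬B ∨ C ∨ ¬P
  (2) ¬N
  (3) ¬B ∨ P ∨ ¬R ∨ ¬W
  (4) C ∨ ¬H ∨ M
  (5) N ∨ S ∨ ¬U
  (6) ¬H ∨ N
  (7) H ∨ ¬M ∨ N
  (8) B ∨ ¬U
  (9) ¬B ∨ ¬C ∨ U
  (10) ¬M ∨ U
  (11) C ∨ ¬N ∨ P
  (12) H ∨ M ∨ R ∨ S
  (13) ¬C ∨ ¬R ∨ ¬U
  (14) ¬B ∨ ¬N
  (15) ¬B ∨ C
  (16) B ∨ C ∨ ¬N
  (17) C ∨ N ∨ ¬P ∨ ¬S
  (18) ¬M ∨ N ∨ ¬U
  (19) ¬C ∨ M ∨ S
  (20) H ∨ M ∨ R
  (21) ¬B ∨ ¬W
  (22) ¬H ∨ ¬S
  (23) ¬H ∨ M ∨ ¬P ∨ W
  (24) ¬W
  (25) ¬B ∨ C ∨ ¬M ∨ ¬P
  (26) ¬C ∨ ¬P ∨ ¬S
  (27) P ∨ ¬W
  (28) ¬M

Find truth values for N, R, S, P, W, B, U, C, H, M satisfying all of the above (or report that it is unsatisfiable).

Unit clause (¬N) forces N = False.
In (¬H ∨ N) only ¬H is left, so H = False.
In (H ∨ ¬M ∨ N) only ¬M is left, so M = False.
In (H ∨ M ∨ R) only R is left, so R = True.
Unit clause (¬W) forces W = False.
Set S = True.
Try P = True:
  (C ∨ N ∨ ¬P ∨ ¬S) forces C = True.
  clause (¬C ∨ ¬P ∨ ¬S) is falsified — backtrack.
So P = False.
Try B = True:
  (¬B ∨ C) forces C = True.
  (¬B ∨ ¬C ∨ U) forces U = True.
  clause (¬C ∨ ¬R ∨ ¬U) is falsified — backtrack.
So B = False.
  then (B ∨ ¬U) forces U = False.
Set C = False.
All clauses satisfied.

N = False, R = True, S = True, P = False, W = False, B = False, U = False, C = False, H = False, M = False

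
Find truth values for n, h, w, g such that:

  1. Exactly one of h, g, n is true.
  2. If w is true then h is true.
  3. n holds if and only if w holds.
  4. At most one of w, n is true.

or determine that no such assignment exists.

n=F; h=T; w=F; g=F

  (1) {h, g, n}: 1 true — exactly one ✓
  (2) w=F ⇒ h: vacuous ✓
  (3) n=F, w=F — same ✓
  (4) {w, n}: 0 true — at most one ✓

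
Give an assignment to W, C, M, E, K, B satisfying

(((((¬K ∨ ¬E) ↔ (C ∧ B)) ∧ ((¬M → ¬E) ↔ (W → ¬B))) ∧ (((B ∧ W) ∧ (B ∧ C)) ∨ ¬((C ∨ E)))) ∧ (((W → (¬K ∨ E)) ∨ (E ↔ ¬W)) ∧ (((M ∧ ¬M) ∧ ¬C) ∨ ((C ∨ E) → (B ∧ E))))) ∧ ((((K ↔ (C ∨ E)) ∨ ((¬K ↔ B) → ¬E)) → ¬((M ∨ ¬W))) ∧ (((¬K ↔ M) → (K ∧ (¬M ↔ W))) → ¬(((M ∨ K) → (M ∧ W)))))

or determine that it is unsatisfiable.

Case E = True: the formula simplifies to ((((¬K ↔ (C ∧ B)) ∧ (M ↔ (W → ¬B))) ∧ ((B ∧ W) ∧ (B ∧ C))) ∧ (((M ∧ ¬M) ∧ ¬C) ∨ B)) ∧ (((K ∨ ¬((¬K ↔ B))) → ¬((M ∨ ¬W))) ∧ (((¬K ↔ M) → (K ∧ (¬M ↔ W))) → ¬(((M ∨ K) → (M ∧ W))))).
  B = True: simplifies to (((¬K ↔ C) ∧ (M ↔ ¬W)) ∧ (W ∧ C)) ∧ (((K ∨ ¬(¬K)) → ¬((M ∨ ¬W))) ∧ (((¬K ↔ M) → (K ∧ (¬M ↔ W))) → ¬(((M ∨ K) → (M ∧ W))))).
    W = True: simplifies to (((¬K ↔ C) ∧ ¬M) ∧ C) ∧ (((K ∨ ¬(¬K)) → ¬M) ∧ (((¬K ↔ M) → (K ∧ ¬M)) → ¬(((M ∨ K) → M)))).
      M = True: the conjunct ¬M is False.
      M = False: simplifies to ((¬K ↔ C) ∧ C) ∧ ((K → K) → ¬(¬K)).
        K = True: simplifies to ¬C ∧ C.
          C = True: the conjunct ¬C is False.
          C = False: the conjunct C is False.
        K = False: the conjunct (K → K) → ¬(¬K) becomes (False → False) → ¬True = False.
    W = False: the conjunct W is False.
  B = False: the conjunct B is False.
Case E = False: the formula simplifies to ((((C ∧ B) ∧ (W → ¬B)) ∧ (((B ∧ W) ∧ (B ∧ C)) ∨ ¬C)) ∧ (((W → ¬K) ∨ W) ∧ (((M ∧ ¬M) ∧ ¬C) ∨ ¬C))) ∧ (¬((M ∨ ¬W)) ∧ (((¬K ↔ M) → (K ∧ (¬M ↔ W))) → ¬(((M ∨ K) → (M ∧ W))))).
  C = True: the conjunct ((M ∧ ¬M) ∧ ¬C) ∨ ¬C becomes ((M ∧ ¬M) ∧ False) ∨ ¬True = False.
  C = False: the conjunct C is False.
Both cases fail — unsatisfiable.

The formula is unsatisfiable.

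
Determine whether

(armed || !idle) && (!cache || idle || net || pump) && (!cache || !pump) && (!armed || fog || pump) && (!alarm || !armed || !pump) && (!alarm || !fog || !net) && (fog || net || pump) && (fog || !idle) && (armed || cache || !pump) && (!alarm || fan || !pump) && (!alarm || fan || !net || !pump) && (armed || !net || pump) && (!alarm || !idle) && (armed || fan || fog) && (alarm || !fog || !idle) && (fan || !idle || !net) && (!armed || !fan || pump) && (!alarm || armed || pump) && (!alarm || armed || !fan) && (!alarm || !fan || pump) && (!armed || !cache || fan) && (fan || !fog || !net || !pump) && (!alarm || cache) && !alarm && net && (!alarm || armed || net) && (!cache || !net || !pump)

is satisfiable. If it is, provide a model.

Unit clause (!alarm) forces alarm = False.
Unit clause (net) forces net = True.
Set fog = True.
  then (alarm || !fog || !idle) forces idle = False.
Set fan = True.
Try pump = False:
  (armed || !net || pump) forces armed = True.
  clause (!armed || !fan || pump) is falsified — backtrack.
So pump = True.
  then (!cache || !pump) forces cache = False.
  then (armed || cache || !pump) forces armed = True.
All clauses satisfied.

fog: True; fan: True; alarm: False; pump: True; armed: True; idle: False; net: True; cache: False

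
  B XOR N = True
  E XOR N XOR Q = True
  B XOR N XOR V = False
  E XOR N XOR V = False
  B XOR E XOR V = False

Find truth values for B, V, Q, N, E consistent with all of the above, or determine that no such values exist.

Unsatisfiable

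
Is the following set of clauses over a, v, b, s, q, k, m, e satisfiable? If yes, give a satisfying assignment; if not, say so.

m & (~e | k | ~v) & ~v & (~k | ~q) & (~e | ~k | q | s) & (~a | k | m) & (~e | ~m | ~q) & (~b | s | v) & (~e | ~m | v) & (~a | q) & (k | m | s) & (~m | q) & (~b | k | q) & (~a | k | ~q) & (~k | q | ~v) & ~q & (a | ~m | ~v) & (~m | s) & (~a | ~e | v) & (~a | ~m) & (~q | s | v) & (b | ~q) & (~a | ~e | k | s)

Case q = True:
  Clause (~q) is falsified — contradiction.
Case q = False:
  (m) forces m = True.
  Clause (~m | q) is falsified — contradiction.
Both cases fail, so the formula is unsatisfiable.

No satisfying assignment exists.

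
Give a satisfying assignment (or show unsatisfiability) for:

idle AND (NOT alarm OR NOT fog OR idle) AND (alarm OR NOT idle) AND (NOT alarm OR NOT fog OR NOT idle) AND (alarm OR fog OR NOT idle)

fog = False; alarm = True; idle = True

Unit clause (idle) forces idle = True.
In (alarm OR NOT idle) only alarm is left, so alarm = True.
In (NOT alarm OR NOT fog OR NOT idle) only NOT fog is left, so fog = False.
Check each clause:
  (idle): idle holds.
  (NOT alarm OR NOT fog OR idle): NOT fog holds.
  (alarm OR NOT idle): alarm holds.
  (NOT alarm OR NOT fog OR NOT idle): NOT fog holds.
  (alarm OR fog OR NOT idle): alarm holds.
All clauses satisfied.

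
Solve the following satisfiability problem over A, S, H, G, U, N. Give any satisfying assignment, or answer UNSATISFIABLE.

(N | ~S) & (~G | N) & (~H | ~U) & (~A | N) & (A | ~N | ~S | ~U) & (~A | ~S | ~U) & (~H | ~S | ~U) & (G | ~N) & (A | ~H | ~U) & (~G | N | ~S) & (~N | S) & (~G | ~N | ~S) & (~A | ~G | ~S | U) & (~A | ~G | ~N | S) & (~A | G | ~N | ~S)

Try A = True:
  (~A | N) forces N = True.
  (G | ~N) forces G = True.
  (~N | S) forces S = True.
  clause (~G | ~N | ~S) is falsified — backtrack.
So A = False.
Set S = False.
  then (~N | S) forces N = False.
  then (~G | N) forces G = False.
Set H = False.
Set U = False.
All clauses satisfied.

A = False; S = False; H = False; G = False; U = False; N = False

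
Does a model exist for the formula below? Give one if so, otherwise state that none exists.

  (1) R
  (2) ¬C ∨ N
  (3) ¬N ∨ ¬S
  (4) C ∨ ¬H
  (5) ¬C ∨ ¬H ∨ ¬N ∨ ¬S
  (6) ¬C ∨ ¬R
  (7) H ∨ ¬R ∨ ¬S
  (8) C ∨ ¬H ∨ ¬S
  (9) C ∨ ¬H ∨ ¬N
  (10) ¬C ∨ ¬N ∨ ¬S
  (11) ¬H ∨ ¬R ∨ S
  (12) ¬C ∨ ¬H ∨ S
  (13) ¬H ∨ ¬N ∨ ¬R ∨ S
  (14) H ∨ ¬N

S: False, N: False, C: False, H: False, R: True

Unit clause (R) forces R = True.
In (¬C ∨ ¬R) only ¬C is left, so C = False.
In (C ∨ ¬H) only ¬H is left, so H = False.
In (H ∨ ¬R ∨ ¬S) only ¬S is left, so S = False.
In (H ∨ ¬N) only ¬N is left, so N = False.
All clauses satisfied.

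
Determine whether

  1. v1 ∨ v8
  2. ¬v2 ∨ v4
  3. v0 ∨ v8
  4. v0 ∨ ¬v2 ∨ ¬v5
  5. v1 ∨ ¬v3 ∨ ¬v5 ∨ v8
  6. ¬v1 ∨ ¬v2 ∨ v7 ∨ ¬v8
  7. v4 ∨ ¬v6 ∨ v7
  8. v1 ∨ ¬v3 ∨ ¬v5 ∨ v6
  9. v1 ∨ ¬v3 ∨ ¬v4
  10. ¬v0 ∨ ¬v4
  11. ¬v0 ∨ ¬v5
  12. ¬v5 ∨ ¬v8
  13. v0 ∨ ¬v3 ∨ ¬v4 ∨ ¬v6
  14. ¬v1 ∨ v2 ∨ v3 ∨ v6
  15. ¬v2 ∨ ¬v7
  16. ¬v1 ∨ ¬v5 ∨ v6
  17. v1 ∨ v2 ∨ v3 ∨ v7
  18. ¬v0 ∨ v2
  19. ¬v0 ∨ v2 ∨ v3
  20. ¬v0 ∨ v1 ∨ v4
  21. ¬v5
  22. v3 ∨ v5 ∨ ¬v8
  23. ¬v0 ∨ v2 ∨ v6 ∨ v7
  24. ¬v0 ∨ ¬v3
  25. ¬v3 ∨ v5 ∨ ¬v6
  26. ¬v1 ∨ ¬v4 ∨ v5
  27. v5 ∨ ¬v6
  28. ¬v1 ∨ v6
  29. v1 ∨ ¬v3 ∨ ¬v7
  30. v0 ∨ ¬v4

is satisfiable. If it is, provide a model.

v0 = False, v1 = False, v2 = False, v3 = True, v4 = False, v5 = False, v6 = False, v7 = False, v8 = True

Unit clause (¬v5) forces v5 = False.
In (v5 ∨ ¬v6) only ¬v6 is left, so v6 = False.
In (¬v1 ∨ v6) only ¬v1 is left, so v1 = False.
In (v1 ∨ v8) only v8 is left, so v8 = True.
In (v3 ∨ v5 ∨ ¬v8) only v3 is left, so v3 = True.
In (¬v0 ∨ ¬v3) only ¬v0 is left, so v0 = False.
In (v1 ∨ ¬v3 ∨ ¬v7) only ¬v7 is left, so v7 = False.
In (v0 ∨ ¬v4) only ¬v4 is left, so v4 = False.
In (¬v2 ∨ v4) only ¬v2 is left, so v2 = False.
All clauses satisfied.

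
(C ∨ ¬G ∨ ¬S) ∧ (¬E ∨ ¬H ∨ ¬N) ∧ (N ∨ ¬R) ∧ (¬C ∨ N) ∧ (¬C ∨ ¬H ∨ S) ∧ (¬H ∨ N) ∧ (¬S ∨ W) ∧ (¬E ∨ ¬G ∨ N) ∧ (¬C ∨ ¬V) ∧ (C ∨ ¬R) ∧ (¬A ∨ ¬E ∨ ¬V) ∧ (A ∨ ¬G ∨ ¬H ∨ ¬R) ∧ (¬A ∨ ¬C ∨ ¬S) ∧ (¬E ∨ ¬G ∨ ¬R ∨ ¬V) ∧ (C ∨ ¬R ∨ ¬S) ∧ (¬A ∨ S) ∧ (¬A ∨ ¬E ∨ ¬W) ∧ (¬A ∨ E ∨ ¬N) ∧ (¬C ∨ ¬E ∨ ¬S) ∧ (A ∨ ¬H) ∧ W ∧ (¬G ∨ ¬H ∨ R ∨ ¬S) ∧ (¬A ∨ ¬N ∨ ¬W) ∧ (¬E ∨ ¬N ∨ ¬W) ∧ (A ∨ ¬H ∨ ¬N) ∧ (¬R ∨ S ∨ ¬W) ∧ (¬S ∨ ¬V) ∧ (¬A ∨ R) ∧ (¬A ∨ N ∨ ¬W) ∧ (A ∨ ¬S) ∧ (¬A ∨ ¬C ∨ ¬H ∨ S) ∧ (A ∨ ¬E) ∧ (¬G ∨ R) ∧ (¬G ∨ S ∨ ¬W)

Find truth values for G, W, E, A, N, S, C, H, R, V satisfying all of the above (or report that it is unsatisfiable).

G: False; W: True; E: False; A: False; N: False; S: False; C: False; H: False; R: False; V: False

Unit clause (W) forces W = True.
Set G = False.
Try E = True:
  (¬A ∨ ¬E ∨ ¬W) forces A = False.
  clause (A ∨ ¬E) is falsified — backtrack.
So E = False.
Set A = False.
  then (A ∨ ¬H) forces H = False.
  then (A ∨ ¬S) forces S = False.
  then (¬R ∨ S ∨ ¬W) forces R = False.
Set N = False.
  then (¬C ∨ N) forces C = False.
Set V = False.
All clauses satisfied.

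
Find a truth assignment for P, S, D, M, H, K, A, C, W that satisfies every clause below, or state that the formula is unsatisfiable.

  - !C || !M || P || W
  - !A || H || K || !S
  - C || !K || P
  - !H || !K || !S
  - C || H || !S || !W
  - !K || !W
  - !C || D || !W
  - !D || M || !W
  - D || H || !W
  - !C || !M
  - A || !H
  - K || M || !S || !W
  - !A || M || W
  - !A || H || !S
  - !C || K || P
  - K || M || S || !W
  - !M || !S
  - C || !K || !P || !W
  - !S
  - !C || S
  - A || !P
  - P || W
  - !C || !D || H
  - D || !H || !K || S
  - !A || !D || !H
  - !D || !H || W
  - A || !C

P=T, S=F, D=F, M=T, H=F, K=F, A=T, C=F, W=F

Unit clause (!S) forces S = False.
In (!C || S) only !C is left, so C = False.
Set P = True.
  then (A || !P) forces A = True.
Set D = False.
Try M = False:
  (!A || M || W) forces W = True.
  (!K || !W) forces K = False.
  clause (K || M || S || !W) is falsified — backtrack.
So M = True.
Set H = False.
  then (D || H || !W) forces W = False.
Set K = False.
All clauses satisfied.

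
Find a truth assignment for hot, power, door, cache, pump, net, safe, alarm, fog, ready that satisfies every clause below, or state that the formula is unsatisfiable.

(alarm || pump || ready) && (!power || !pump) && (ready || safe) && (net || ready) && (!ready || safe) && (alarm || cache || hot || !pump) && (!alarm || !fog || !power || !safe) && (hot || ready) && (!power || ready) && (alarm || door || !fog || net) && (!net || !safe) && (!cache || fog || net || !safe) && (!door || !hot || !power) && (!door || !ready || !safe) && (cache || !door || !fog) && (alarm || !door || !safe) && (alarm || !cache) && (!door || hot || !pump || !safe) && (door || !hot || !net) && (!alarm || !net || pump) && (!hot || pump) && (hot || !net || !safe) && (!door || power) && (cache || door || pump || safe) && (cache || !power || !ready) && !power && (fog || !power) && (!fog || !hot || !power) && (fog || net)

hot = False, power = False, door = False, cache = False, pump = False, net = False, safe = True, alarm = True, fog = True, ready = True

Unit clause (!power) forces power = False.
In (!door || power) only !door is left, so door = False.
Set hot = False.
  then (hot || ready) forces ready = True.
  then (!ready || safe) forces safe = True.
  then (!net || !safe) forces net = False.
  then (fog || net) forces fog = True.
  then (alarm || door || !fog || net) forces alarm = True.
Set cache = False.
Set pump = False.
All clauses satisfied.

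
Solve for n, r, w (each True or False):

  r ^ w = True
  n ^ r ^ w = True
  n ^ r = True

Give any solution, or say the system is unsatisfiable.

n = False, r = True, w = False

r ^ w = T ^ F = True ✓
n ^ r ^ w = F ^ T ^ F = True ✓
n ^ r = F ^ T = True ✓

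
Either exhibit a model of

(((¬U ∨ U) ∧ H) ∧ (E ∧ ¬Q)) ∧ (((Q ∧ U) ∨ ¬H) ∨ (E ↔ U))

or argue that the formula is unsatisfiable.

H: True, U: True, Q: False, E: True

  ((¬U ∨ U) ∧ H) ∧ (E ∧ ¬Q) = True
    (¬U ∨ U) ∧ H = True
      ¬U ∨ U = True
        ¬U = False
    E ∧ ¬Q = True
      ¬Q = True
  ((Q ∧ U) ∨ ¬H) ∨ (E ↔ U) = True
    (Q ∧ U) ∨ ¬H = False
      Q ∧ U = False
      ¬H = False
    E ↔ U = True
Both conjuncts True, so the formula holds.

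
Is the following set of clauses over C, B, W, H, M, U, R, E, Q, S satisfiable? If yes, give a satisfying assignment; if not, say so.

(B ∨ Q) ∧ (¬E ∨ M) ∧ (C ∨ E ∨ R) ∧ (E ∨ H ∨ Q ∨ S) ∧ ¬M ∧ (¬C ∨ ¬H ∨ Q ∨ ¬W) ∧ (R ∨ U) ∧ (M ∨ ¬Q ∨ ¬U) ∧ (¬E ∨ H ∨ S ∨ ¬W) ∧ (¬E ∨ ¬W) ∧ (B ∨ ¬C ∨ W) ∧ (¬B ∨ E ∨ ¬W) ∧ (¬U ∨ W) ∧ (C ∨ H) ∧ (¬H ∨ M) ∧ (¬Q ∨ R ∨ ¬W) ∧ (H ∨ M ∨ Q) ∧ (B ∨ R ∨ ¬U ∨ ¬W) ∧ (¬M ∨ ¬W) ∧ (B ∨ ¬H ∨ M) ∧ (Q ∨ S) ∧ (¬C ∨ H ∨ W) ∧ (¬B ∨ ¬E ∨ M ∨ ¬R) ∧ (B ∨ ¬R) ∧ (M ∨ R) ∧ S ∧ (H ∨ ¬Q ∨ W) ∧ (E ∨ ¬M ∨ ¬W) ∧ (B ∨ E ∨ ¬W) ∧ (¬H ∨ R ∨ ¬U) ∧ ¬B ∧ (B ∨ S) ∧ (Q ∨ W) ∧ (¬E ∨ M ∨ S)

Case B = True:
  Clause (¬B) is falsified — contradiction.
Case B = False:
  (B ∨ Q) forces Q = True.
  (¬M) forces M = False.
  (¬E ∨ M) forces E = False.
  (M ∨ ¬Q ∨ ¬U) forces U = False.
  (R ∨ U) forces R = True.
  Clause (B ∨ ¬R) is falsified — contradiction.
Both cases fail, so the formula is unsatisfiable.

Unsatisfiable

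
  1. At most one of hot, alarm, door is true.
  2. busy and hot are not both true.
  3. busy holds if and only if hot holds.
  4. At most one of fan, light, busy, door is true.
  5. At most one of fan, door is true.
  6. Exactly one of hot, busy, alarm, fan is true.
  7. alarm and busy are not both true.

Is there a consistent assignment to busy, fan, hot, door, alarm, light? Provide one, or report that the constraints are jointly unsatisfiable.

busy = False, fan = False, hot = False, door = False, alarm = True, light = False

  (1) {hot, alarm, door}: 1 true — at most one ✓
  (2) busy=F, hot=F — not both ✓
  (3) busy=F, hot=F — same ✓
  (4) {fan, light, busy, door}: 0 true — at most one ✓
  (5) {fan, door}: 0 true — at most one ✓
  (6) {hot, busy, alarm, fan}: 1 true — exactly one ✓
  (7) alarm=T, busy=F — not both ✓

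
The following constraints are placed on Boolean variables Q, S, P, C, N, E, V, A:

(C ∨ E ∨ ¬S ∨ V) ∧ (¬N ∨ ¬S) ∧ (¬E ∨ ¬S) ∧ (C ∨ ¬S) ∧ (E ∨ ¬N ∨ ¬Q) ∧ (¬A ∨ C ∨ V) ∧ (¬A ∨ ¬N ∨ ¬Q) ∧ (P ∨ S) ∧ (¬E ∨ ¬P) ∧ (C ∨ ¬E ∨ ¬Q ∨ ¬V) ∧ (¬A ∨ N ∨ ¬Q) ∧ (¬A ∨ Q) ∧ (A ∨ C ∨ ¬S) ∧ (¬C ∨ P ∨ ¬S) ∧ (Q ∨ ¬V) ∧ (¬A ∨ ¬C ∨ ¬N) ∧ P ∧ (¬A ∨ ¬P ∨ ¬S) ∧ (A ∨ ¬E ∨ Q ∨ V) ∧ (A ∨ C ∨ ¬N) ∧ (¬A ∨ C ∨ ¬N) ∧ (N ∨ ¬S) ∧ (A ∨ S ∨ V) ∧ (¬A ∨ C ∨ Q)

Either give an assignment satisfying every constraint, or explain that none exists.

Q=T, S=F, P=T, C=T, N=F, E=F, V=T, A=F

Unit clause (P) forces P = True.
In (¬E ∨ ¬P) only ¬E is left, so E = False.
Set Q = True.
  then (E ∨ ¬N ∨ ¬Q) forces N = False.
  then (¬A ∨ N ∨ ¬Q) forces A = False.
  then (N ∨ ¬S) forces S = False.
  then (A ∨ S ∨ V) forces V = True.
Set C = True.
All clauses satisfied.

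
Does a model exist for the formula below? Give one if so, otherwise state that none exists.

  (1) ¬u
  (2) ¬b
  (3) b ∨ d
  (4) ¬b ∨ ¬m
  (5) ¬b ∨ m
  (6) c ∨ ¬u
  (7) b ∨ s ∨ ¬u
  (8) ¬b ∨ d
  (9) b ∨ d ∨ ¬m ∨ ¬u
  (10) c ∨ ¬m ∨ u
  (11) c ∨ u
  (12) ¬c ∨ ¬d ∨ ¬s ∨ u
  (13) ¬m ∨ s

s: False, c: True, b: False, u: False, m: False, d: True

Unit clause (¬u) forces u = False.
Unit clause (¬b) forces b = False.
In (b ∨ d) only d is left, so d = True.
In (c ∨ u) only c is left, so c = True.
In (¬c ∨ ¬d ∨ ¬s ∨ u) only ¬s is left, so s = False.
In (¬m ∨ s) only ¬m is left, so m = False.
All clauses satisfied.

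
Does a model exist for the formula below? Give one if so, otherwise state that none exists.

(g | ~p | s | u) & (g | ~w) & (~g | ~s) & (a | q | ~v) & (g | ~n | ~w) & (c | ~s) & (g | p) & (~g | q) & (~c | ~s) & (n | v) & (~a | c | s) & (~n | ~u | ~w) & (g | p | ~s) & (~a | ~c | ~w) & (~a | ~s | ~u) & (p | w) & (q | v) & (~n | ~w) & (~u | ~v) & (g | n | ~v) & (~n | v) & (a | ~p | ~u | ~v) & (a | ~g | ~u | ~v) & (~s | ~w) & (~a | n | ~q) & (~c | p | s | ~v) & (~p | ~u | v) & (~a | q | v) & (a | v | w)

n = False, u = False, c = False, w = False, g = True, a = False, p = True, q = True, s = False, v = True

Set n = False.
  then (n | v) forces v = True.
  then (~u | ~v) forces u = False.
  then (g | n | ~v) forces g = True.
  then (~g | ~s) forces s = False.
  then (~g | q) forces q = True.
  then (~a | n | ~q) forces a = False.
Set c = False.
Set w = False.
  then (p | w) forces p = True.
All clauses satisfied.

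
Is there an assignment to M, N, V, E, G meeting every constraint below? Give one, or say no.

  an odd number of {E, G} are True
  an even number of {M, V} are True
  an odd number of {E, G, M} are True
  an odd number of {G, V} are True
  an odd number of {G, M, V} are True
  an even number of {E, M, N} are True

M: False; N: False; V: False; E: False; G: True

{E, G}: 1 true → odd ✓
{M, V}: 0 true → even ✓
{E, G, M}: 1 true → odd ✓
{G, V}: 1 true → odd ✓
{G, M, V}: 1 true → odd ✓
{E, M, N}: 0 true → even ✓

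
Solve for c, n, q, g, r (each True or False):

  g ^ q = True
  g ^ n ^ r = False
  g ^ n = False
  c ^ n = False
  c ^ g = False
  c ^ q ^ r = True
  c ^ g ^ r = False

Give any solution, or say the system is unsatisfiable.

c=T, n=T, q=F, g=T, r=F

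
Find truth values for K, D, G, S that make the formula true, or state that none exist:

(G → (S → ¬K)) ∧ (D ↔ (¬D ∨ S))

K=T, D=T, G=F, S=T

  G → (S → ¬K) = True
    S → ¬K = False
      ¬K = False
  D ↔ (¬D ∨ S) = True
    ¬D ∨ S = True
      ¬D = False
Both conjuncts True, so the formula holds.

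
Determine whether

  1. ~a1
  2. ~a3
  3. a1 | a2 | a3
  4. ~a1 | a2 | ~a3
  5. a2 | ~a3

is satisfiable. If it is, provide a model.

a1 = False, a2 = True, a3 = False

Unit clause (~a1) forces a1 = False.
Unit clause (~a3) forces a3 = False.
In (a1 | a2 | a3) only a2 is left, so a2 = True.
All clauses satisfied.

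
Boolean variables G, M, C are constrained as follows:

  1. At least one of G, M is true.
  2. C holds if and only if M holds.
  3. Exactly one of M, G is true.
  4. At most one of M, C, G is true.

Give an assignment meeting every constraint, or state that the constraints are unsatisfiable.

G=T; M=F; C=F

  (1) {G, M}: 1 true — at least one ✓
  (2) C=F, M=F — same ✓
  (3) {M, G}: 1 true — exactly one ✓
  (4) {M, C, G}: 1 true — at most one ✓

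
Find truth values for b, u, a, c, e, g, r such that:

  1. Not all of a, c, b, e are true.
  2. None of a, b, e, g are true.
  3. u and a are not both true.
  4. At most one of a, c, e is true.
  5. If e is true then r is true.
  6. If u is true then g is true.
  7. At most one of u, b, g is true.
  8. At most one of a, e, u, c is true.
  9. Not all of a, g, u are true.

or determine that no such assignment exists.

b=F, u=F, a=F, c=T, e=F, g=F, r=T

  (1) {a, c, b, e}: 1/4 true — not all ✓
  (2) {a, b, e, g}: 0 true — none ✓
  (3) u=F, a=F — not both ✓
  (4) {a, c, e}: 1 true — at most one ✓
  (5) e=F ⇒ r: vacuous ✓
  (6) u=F ⇒ g: vacuous ✓
  (7) {u, b, g}: 0 true — at most one ✓
  (8) {a, e, u, c}: 1 true — at most one ✓
  (9) {a, g, u}: 0/3 true — not all ✓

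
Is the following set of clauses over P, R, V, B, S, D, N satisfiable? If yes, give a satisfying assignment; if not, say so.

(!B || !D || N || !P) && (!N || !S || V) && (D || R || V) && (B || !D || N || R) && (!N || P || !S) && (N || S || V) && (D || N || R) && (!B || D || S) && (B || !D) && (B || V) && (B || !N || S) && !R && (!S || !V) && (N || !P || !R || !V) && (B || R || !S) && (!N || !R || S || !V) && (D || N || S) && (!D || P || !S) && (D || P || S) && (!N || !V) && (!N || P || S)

Unit clause (!R) forces R = False.
Set P = False.
Try V = False:
  (D || R || V) forces D = True.
  (B || !D) forces B = True.
  (!D || P || !S) forces S = False.
  (N || S || V) forces N = True.
  clause (!N || P || S) is falsified — backtrack.
So V = True.
  then (!S || !V) forces S = False.
  then (D || P || S) forces D = True.
  then (!N || !V) forces N = False.
  then (B || !D || N || R) forces B = True.
All clauses satisfied.

P=F; R=F; V=T; B=T; S=F; D=T; N=F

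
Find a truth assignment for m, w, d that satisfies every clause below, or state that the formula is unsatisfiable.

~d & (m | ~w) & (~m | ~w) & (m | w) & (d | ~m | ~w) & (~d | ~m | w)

Unit clause (~d) forces d = False.
Try m = False:
  (m | ~w) forces w = False.
  clause (m | w) is falsified — backtrack.
So m = True.
  then (~m | ~w) forces w = False.
Check each clause:
  (~d): ~d holds.
  (m | ~w): m holds.
  (~m | ~w): ~w holds.
  (m | w): m holds.
  (d | ~m | ~w): ~w holds.
  (~d | ~m | w): ~d holds.
All clauses satisfied.

m: True, w: False, d: False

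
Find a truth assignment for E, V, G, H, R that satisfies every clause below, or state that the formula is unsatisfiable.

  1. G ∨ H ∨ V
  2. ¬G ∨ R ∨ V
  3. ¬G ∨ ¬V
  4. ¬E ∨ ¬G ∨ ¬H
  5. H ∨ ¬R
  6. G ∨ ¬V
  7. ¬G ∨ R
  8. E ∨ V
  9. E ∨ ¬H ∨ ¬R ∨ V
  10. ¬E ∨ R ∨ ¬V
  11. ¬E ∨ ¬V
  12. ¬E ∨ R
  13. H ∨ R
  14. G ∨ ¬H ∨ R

Set E = True.
  then (¬E ∨ ¬V) forces V = False.
  then (¬E ∨ R) forces R = True.
  then (H ∨ ¬R) forces H = True.
  then (¬E ∨ ¬G ∨ ¬H) forces G = False.
All clauses satisfied.

E = True, V = False, G = False, H = True, R = True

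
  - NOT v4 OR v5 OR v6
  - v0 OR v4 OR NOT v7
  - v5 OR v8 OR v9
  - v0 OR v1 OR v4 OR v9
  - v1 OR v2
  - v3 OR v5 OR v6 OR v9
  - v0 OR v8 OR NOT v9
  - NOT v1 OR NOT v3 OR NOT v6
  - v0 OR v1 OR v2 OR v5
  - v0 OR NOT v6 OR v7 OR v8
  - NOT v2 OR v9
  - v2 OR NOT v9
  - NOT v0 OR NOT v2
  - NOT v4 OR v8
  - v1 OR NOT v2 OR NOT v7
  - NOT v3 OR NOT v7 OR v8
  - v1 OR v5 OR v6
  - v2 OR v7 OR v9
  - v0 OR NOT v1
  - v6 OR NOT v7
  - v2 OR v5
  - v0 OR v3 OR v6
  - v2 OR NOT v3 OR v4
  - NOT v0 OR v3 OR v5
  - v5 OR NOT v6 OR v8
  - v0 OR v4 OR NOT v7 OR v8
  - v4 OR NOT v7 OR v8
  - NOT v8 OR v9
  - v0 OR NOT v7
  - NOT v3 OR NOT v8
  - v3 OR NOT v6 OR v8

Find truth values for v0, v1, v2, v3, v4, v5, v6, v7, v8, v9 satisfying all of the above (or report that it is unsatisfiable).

v0 = False, v1 = False, v2 = True, v3 = False, v4 = False, v5 = False, v6 = True, v7 = False, v8 = True, v9 = True

Set v0 = False.
  then (v0 OR NOT v1) forces v1 = False.
  then (v0 OR NOT v7) forces v7 = False.
  then (v1 OR v2) forces v2 = True.
  then (NOT v2 OR v9) forces v9 = True.
  then (v0 OR v8 OR NOT v9) forces v8 = True.
  then (NOT v3 OR NOT v8) forces v3 = False.
  then (v0 OR v3 OR v6) forces v6 = True.
Set v4 = False.
Set v5 = False.
All clauses satisfied.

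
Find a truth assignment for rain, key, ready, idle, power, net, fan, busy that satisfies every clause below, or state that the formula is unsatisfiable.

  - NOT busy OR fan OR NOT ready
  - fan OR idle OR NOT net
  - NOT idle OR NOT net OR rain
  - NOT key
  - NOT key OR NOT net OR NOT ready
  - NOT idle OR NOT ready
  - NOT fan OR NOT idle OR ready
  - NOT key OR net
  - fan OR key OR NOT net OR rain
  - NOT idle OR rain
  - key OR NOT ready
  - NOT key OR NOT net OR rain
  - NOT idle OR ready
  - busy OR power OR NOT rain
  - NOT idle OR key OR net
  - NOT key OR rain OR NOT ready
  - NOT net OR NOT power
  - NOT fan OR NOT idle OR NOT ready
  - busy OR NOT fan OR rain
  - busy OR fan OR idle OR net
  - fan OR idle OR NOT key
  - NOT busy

rain = True; key = False; ready = False; idle = False; power = True; net = False; fan = True; busy = False

Unit clause (NOT key) forces key = False.
In (key OR NOT ready) only NOT ready is left, so ready = False.
In (NOT idle OR ready) only NOT idle is left, so idle = False.
Unit clause (NOT busy) forces busy = False.
Try rain = False:
  (busy OR NOT fan OR rain) forces fan = False.
  (fan OR idle OR NOT net) forces net = False.
  clause (busy OR fan OR idle OR net) is falsified — backtrack.
So rain = True.
  then (busy OR power OR NOT rain) forces power = True.
  then (NOT net OR NOT power) forces net = False.
  then (busy OR fan OR idle OR net) forces fan = True.
All clauses satisfied.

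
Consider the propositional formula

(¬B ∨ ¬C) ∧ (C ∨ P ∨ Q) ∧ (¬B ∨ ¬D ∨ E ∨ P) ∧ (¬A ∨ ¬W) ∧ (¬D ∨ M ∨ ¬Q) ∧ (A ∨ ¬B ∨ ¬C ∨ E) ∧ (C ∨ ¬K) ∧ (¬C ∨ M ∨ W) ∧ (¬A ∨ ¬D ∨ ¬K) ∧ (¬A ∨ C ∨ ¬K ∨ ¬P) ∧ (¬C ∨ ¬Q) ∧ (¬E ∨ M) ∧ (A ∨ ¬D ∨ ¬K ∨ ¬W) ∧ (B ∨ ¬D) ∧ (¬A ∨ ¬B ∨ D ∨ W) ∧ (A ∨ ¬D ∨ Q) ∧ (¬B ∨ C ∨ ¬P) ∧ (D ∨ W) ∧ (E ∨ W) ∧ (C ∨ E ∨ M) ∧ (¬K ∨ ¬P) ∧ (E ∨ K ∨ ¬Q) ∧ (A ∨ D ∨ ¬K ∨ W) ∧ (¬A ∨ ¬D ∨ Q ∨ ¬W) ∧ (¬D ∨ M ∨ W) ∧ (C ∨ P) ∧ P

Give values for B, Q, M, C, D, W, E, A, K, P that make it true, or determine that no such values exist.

B: False, Q: False, M: False, C: True, D: False, W: True, E: False, A: False, K: False, P: True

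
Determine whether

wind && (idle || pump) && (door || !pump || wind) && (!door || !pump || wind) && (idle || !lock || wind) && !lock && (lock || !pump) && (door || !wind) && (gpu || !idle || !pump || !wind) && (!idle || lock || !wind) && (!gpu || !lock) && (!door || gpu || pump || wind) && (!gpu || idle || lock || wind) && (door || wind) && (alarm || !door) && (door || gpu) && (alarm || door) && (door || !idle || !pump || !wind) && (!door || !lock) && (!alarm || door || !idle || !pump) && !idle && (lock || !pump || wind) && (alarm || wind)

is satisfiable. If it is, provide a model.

No satisfying assignment exists.

Case idle = True:
  Clause (!idle) is falsified — contradiction.
Case idle = False:
  (wind) forces wind = True.
  (idle || pump) forces pump = True.
  (!lock) forces lock = False.
  Clause (lock || !pump) is falsified — contradiction.
Both cases fail, so the formula is unsatisfiable.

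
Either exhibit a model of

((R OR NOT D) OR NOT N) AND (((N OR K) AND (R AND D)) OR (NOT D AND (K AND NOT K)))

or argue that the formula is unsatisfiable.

D = True; K = False; N = True; R = True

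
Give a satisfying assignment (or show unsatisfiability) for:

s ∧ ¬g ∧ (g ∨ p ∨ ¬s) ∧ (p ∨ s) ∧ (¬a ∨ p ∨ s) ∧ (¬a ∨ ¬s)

s=T, p=T, g=F, a=F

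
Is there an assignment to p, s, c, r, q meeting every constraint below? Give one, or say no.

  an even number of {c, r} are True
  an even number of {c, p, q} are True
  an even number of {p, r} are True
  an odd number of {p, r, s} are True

p = False; s = True; c = False; r = False; q = False

{c, r}: 0 true → even ✓
{c, p, q}: 0 true → even ✓
{p, r}: 0 true → even ✓
{p, r, s}: 1 true → odd ✓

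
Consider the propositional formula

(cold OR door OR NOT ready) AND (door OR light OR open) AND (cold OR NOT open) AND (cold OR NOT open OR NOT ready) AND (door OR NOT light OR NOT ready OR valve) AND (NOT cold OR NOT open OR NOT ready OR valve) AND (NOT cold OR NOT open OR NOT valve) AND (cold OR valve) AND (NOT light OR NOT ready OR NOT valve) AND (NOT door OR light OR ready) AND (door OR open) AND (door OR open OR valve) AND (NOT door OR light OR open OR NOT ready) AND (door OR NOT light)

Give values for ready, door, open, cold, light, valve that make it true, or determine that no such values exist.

Set ready = False.
Set door = False.
  then (door OR open) forces open = True.
  then (door OR NOT light) forces light = False.
  then (cold OR NOT open) forces cold = True.
  then (NOT cold OR NOT open OR NOT valve) forces valve = False.
All clauses satisfied.

ready: False, door: False, open: True, cold: True, light: False, valve: False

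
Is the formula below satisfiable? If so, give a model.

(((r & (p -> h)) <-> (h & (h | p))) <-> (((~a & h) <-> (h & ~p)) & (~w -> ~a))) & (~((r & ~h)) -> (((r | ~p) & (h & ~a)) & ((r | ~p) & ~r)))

a = True, p = True, r = True, w = True, h = False

  ((r & (p -> h)) <-> (h & (h | p))) <-> (((~a & h) <-> (h & ~p)) & (~w -> ~a)) = True
    (r & (p -> h)) <-> (h & (h | p)) = True
      r & (p -> h) = False
        p -> h = False
      h & (h | p) = False
        h | p = True
    ((~a & h) <-> (h & ~p)) & (~w -> ~a) = True
      (~a & h) <-> (h & ~p) = True
        ~a & h = False
          ~a = False
        h & ~p = False
          ~p = False
      ~w -> ~a = True
        ~w = False
        ~a = False
  ~((r & ~h)) -> (((r | ~p) & (h & ~a)) & ((r | ~p) & ~r)) = True
    ~((r & ~h)) = False
      r & ~h = True
        ~h = True
    ((r | ~p) & (h & ~a)) & ((r | ~p) & ~r) = False
      (r | ~p) & (h & ~a) = False
        r | ~p = True
          ~p = False
        h & ~a = False
          ~a = False
      (r | ~p) & ~r = False
        r | ~p = True
          ~p = False
        ~r = False
Both conjuncts True, so the formula holds.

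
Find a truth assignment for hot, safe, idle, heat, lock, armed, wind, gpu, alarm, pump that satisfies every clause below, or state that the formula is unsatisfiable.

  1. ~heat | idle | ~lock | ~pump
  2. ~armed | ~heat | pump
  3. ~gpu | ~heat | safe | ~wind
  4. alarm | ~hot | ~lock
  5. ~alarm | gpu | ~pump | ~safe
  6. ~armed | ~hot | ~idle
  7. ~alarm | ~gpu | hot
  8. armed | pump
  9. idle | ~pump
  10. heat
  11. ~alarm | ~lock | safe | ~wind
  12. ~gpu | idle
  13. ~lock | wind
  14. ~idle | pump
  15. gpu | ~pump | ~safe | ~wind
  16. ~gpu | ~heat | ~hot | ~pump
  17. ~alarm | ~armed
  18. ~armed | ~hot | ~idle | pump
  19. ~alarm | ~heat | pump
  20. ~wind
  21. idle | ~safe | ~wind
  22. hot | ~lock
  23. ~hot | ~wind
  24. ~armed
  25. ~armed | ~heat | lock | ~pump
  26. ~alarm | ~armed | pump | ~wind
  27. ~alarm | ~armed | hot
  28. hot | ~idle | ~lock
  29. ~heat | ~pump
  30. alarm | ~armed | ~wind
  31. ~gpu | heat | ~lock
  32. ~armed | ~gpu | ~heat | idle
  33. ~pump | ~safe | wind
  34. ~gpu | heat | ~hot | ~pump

Unsatisfiable

Case armed = True:
  Clause (~armed) is falsified — contradiction.
Case armed = False:
  (armed | pump) forces pump = True.
  (idle | ~pump) forces idle = True.
  (heat) forces heat = True.
  Clause (~heat | ~pump) is falsified — contradiction.
Both cases fail, so the formula is unsatisfiable.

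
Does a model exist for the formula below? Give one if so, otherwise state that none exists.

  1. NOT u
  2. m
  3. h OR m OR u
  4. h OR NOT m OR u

Unit clause (NOT u) forces u = False.
Unit clause (m) forces m = True.
In (h OR NOT m OR u) only h is left, so h = True.
Check each clause:
  (NOT u): NOT u holds.
  (m): m holds.
  (h OR m OR u): h holds.
  (h OR NOT m OR u): h holds.
All clauses satisfied.

m: True, h: True, u: False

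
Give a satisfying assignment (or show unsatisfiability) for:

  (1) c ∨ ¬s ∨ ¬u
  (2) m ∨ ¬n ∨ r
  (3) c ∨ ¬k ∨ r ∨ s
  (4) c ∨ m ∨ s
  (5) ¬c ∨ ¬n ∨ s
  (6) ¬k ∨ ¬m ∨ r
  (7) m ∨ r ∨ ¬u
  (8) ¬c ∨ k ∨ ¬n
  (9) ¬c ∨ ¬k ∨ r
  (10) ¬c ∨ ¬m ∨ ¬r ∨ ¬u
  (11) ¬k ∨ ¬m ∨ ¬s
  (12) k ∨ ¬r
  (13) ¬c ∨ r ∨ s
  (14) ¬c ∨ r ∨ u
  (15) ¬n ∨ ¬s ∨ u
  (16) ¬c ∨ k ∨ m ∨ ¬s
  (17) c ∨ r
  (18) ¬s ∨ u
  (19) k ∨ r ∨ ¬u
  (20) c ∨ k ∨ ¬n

Set c = True.
Set k = True.
  then (¬c ∨ ¬k ∨ r) forces r = True.
Set u = True.
  then (¬c ∨ ¬m ∨ ¬r ∨ ¬u) forces m = False.
Set s = True.
Set n = False.
All clauses satisfied.

c=T, k=T, u=T, s=T, r=T, n=F, m=F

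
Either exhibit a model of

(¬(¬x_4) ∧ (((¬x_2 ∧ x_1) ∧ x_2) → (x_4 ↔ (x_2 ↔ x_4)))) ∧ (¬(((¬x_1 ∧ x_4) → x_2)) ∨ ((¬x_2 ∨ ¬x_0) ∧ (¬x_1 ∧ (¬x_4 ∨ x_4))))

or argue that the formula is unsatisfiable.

x_0: False, x_1: False, x_2: True, x_4: True

  ¬(¬x_4) ∧ (((¬x_2 ∧ x_1) ∧ x_2) → (x_4 ↔ (x_2 ↔ x_4))) = True
    ¬(¬x_4) = True
      ¬x_4 = False
    ((¬x_2 ∧ x_1) ∧ x_2) → (x_4 ↔ (x_2 ↔ x_4)) = True
      (¬x_2 ∧ x_1) ∧ x_2 = False
        ¬x_2 ∧ x_1 = False
          ¬x_2 = False
      x_4 ↔ (x_2 ↔ x_4) = True
        x_2 ↔ x_4 = True
  ¬(((¬x_1 ∧ x_4) → x_2)) ∨ ((¬x_2 ∨ ¬x_0) ∧ (¬x_1 ∧ (¬x_4 ∨ x_4))) = True
    ¬(((¬x_1 ∧ x_4) → x_2)) = False
      (¬x_1 ∧ x_4) → x_2 = True
        ¬x_1 ∧ x_4 = True
          ¬x_1 = True
    (¬x_2 ∨ ¬x_0) ∧ (¬x_1 ∧ (¬x_4 ∨ x_4)) = True
      ¬x_2 ∨ ¬x_0 = True
        ¬x_2 = False
        ¬x_0 = True
      ¬x_1 ∧ (¬x_4 ∨ x_4) = True
        ¬x_1 = True
        ¬x_4 ∨ x_4 = True
          ¬x_4 = False
Both conjuncts True, so the formula holds.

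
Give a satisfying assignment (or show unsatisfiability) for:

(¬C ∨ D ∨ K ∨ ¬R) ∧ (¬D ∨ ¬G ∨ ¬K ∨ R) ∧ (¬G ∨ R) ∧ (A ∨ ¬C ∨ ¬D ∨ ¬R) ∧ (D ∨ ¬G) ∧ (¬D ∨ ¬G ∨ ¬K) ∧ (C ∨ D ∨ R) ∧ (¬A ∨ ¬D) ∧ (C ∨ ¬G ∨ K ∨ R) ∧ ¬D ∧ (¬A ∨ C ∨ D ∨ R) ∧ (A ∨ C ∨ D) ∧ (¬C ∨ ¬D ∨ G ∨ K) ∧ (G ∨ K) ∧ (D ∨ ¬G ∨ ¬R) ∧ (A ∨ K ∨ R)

K=T, C=T, R=T, G=F, D=F, A=F

Unit clause (¬D) forces D = False.
In (D ∨ ¬G) only ¬G is left, so G = False.
In (G ∨ K) only K is left, so K = True.
Set C = True.
Set R = True.
Set A = False.
All clauses satisfied.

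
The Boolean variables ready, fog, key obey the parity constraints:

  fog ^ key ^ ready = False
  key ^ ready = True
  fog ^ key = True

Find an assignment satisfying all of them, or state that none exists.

ready=T, fog=T, key=F

fog ^ key ^ ready = T ^ F ^ T = False ✓
key ^ ready = F ^ T = True ✓
fog ^ key = T ^ F = True ✓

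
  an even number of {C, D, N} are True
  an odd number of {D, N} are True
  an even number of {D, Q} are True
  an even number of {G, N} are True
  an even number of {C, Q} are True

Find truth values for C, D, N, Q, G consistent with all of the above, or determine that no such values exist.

C = True; D = True; N = False; Q = True; G = False

{C, D, N}: 2 true → even ✓
{D, N}: 1 true → odd ✓
{D, Q}: 2 true → even ✓
{G, N}: 0 true → even ✓
{C, Q}: 2 true → even ✓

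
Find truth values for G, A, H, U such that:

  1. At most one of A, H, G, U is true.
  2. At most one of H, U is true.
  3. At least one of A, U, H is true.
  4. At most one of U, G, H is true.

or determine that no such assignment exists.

G = False; A = True; H = False; U = False

  (1) {A, H, G, U}: 1 true — at most one ✓
  (2) {H, U}: 0 true — at most one ✓
  (3) {A, U, H}: 1 true — at least one ✓
  (4) {U, G, H}: 0 true — at most one ✓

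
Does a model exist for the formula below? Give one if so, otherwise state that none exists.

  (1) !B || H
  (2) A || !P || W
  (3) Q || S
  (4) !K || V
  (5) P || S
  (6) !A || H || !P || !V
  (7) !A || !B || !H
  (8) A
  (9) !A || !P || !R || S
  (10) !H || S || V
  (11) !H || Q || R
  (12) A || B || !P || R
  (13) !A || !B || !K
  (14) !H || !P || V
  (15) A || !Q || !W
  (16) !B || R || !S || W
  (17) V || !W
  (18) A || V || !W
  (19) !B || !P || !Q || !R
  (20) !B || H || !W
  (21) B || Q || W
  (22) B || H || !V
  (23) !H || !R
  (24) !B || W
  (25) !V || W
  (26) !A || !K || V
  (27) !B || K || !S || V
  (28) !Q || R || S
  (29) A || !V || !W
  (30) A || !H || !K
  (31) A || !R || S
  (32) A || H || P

P: True, H: False, W: False, R: False, B: False, Q: True, K: False, V: False, A: True, S: True

Unit clause (A) forces A = True.
Set P = True.
Set H = False.
  then (!B || H) forces B = False.
  then (!A || H || !P || !V) forces V = False.
  then (V || !W) forces W = False.
  then (B || Q || W) forces Q = True.
  then (!A || !K || V) forces K = False.
Set R = False.
  then (!Q || R || S) forces S = True.
All clauses satisfied.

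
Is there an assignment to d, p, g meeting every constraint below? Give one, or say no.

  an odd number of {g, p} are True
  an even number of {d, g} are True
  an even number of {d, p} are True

Unsatisfiable — no assignment works.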